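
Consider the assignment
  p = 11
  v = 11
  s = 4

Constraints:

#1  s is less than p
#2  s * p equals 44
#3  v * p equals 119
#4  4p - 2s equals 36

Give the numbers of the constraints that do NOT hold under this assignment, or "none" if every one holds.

#1 s = 4, p = 11; 4 < 11 — satisfied.
#2 s * p = 4 * 11 = 44 — satisfied.
#3 v * p = 11 * 11 = 121, not 119 — violated.
#4 4p - 2s = 4(11) - 2(4) = 36 — satisfied.

Constraint 3 is violated.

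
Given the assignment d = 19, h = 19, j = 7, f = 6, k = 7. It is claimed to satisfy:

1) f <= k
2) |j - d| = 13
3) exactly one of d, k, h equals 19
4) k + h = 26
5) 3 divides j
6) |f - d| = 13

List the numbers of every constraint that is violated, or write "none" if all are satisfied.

Violated: 2, 3, 5.

1) f = 6, k = 7; 6 ≤ 7  ✔
2) |7 - 19| = 12, not 13  ✘
3) d=19, k=7, h=19; 2 of them equal 19, not exactly one  ✘
4) k + h = 7 + 19 = 26  ✔
5) 7 = 3*2 + 1, so 3 does not divide 7  ✘
6) |6 - 19| = 13  ✔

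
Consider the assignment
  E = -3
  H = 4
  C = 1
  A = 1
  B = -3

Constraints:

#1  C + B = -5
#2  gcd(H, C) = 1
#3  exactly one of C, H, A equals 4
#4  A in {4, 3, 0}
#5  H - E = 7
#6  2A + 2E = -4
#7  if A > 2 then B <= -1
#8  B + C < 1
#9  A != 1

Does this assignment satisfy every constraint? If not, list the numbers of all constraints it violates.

#1 C + B = 1 + (-3) = -2, not -5 — does not hold.
#2 gcd(4, 1) = 1 — holds.
#3 C=1, H=4, A=1; 1 of them equals 4 — holds.
#4 A = 1 is not in {4, 3, 0} — does not hold.
#5 H - E = 4 - (-3) = 7 — holds.
#6 2A + 2E = 2(1) + 2(-3) = -4 — holds.
#7 A = 1, not > 2; antecedent false, conditional vacuously true — holds.
#8 B + C = -3 + 1 = -2; -2 < 1 — holds.
#9 A = 1, but 1 is required to differ — does not hold.

No — constraints 1, 4, and 9 are not satisfied.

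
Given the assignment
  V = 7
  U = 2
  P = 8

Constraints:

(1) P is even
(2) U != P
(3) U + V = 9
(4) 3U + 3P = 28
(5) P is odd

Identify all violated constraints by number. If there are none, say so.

The assignment fails constraints 4, 5.

(1) P = 8 is even — satisfied.
(2) U = 2, P = 8; distinct — satisfied.
(3) U + V = 2 + 7 = 9 — satisfied.
(4) 3U + 3P = 3(2) + 3(8) = 30, not 28 — violated.
(5) P = 8 is even — violated.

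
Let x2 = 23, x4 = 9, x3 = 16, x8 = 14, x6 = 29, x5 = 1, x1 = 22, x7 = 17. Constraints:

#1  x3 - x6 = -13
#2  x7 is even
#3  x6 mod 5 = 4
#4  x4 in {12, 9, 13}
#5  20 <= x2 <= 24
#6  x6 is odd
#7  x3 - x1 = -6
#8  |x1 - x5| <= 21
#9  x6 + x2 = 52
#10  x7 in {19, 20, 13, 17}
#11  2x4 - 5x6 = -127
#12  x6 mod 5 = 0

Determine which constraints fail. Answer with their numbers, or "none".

#1 x3 - x6 = 16 - 29 = -13 — holds.
#2 x7 = 17 is odd — does not hold.
#3 29 mod 5 = 4 — holds.
#4 x4 = 9 is in {12, 9, 13} — holds.
#5 x2 = 23 lies in [20, 24] — holds.
#6 x6 = 29 is odd — holds.
#7 x3 - x1 = 16 - 22 = -6 — holds.
#8 |22 - 1| = 21; 21 ≤ 21 — holds.
#9 x6 + x2 = 29 + 23 = 52 — holds.
#10 x7 = 17 is in {19, 20, 13, 17} — holds.
#11 2x4 - 5x6 = 2(9) - 5(29) = -127 — holds.
#12 29 mod 5 = 4, not 0 — does not hold.

Violated: 2 and 12.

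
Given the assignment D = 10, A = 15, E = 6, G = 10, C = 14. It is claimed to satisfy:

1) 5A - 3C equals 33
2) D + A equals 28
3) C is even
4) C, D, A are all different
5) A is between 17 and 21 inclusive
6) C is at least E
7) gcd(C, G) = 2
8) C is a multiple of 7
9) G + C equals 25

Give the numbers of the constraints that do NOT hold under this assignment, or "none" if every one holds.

1) 5A - 3C = 5(15) - 3(14) = 33  ✔
2) D + A = 10 + 15 = 25, not 28  ✘
3) C = 14 is even  ✔
4) values 14, 10, 15 are pairwise distinct  ✔
5) A = 15 is outside [17, 21]  ✘
6) C = 14, E = 6; 14 ≥ 6  ✔
7) gcd(14, 10) = 2  ✔
8) 14 / 7 = 2, so 7 divides 14  ✔
9) G + C = 10 + 14 = 24, not 25  ✘

No — constraints 2, 5, and 9 are not satisfied.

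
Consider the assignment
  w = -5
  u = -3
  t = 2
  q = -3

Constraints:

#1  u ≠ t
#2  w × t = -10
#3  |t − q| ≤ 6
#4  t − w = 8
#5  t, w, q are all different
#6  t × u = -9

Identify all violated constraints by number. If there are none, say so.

Constraints 4 and 6 are violated.

#1 u = -3, t = 2; distinct — satisfied.
#2 w × t = -5 × 2 = -10 — satisfied.
#3 |2 − (-3)| = 5; 5 ≤ 6 — satisfied.
#4 t − w = 2 − (-5) = 7, not 8 — violated.
#5 values 2, -5, -3 are pairwise distinct — satisfied.
#6 t × u = 2 × (-3) = -6, not -9 — violated.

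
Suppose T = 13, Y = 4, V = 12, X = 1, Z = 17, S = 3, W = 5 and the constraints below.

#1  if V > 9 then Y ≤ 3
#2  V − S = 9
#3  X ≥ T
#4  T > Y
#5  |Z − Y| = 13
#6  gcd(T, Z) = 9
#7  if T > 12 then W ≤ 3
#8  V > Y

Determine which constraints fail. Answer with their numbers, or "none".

#1 V = 12 > 9, so we need Y ≤ 3; but Y = 4 > 3  ✘
#2 V − S = 12 − 3 = 9  ✔
#3 X = 1, T = 13; 1 < 13 (want ≥)  ✘
#4 T = 13, Y = 4; 13 > 4  ✔
#5 |17 − 4| = 13  ✔
#6 gcd(13, 17) = 1, not 9  ✘
#7 T = 13 > 12, so we need W ≤ 3; but W = 5 > 3  ✘
#8 V = 12, Y = 4; 12 > 4  ✔

Violated: 1, 3, 6, and 7.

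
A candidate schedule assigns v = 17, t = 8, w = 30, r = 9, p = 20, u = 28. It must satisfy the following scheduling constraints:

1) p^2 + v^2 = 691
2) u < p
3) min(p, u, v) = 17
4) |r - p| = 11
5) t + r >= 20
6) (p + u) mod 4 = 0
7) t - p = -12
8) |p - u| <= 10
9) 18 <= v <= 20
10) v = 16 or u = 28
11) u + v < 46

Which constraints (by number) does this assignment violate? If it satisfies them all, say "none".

1) p^2 + v^2 = 20^2 + 17^2 = 400 + 289 = 689, not 691  no
2) u = 28, p = 20; 28 ≥ 20 (want <)  no
3) min(20, 28, 17) = 17  yes
4) |9 - 20| = 11  yes
5) t + r = 8 + 9 = 17; 17 < 20, bound 20 not met  no
6) p + u = 48; 48 mod 4 = 0  yes
7) t - p = 8 - 20 = -12  yes
8) |20 - 28| = 8; 8 ≤ 10  yes
9) v = 17 is outside [18, 20]  no
10) v = 17 ≠ 16, but u = 28 = 28 (second disjunct)  yes
11) u + v = 28 + 17 = 45; 45 < 46  yes

The assignment fails constraints 1, 2, 5, and 9.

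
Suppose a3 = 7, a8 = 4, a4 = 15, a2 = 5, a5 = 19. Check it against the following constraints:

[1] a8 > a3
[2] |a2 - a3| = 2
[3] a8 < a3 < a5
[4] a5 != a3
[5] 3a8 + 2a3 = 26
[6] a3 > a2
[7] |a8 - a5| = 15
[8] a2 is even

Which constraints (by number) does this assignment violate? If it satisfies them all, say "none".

Constraints 1, 8 are violated.

[1] a8 = 4, a3 = 7; 4 ≤ 7 (want >)  FAIL
[2] |5 - 7| = 2  OK
[3] values 4 < 7 < 19  OK
[4] a5 = 19, a3 = 7; distinct  OK
[5] 3a8 + 2a3 = 3(4) + 2(7) = 26  OK
[6] a3 = 7, a2 = 5; 7 > 5  OK
[7] |4 - 19| = 15  OK
[8] a2 = 5 is odd  FAIL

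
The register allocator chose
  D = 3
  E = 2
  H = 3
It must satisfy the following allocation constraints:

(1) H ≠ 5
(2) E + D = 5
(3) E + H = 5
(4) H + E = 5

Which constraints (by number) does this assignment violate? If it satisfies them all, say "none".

The assignment satisfies every constraint.

(1) H = 3, and 3 ≠ 5 — satisfied.
(2) E + D = 2 + 3 = 5 — satisfied.
(3) E + H = 2 + 3 = 5 — satisfied.
(4) H + E = 3 + 2 = 5 — satisfied.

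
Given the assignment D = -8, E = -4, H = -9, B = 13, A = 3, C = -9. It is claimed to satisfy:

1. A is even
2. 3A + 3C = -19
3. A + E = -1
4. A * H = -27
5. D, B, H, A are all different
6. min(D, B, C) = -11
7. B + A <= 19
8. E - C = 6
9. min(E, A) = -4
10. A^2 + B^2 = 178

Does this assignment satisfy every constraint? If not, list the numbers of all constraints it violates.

No — constraints 1, 2, 6, 8 are not satisfied.

1. A = 3 is odd — violated.
2. 3A + 3C = 3(3) + 3(-9) = -18, not -19 — violated.
3. A + E = 3 + (-4) = -1 — satisfied.
4. A * H = 3 * (-9) = -27 — satisfied.
5. values -8, 13, -9, 3 are pairwise distinct — satisfied.
6. min(-8, 13, -9) = -9, not -11 — violated.
7. B + A = 13 + 3 = 16; 16 ≤ 19 — satisfied.
8. E - C = -4 - (-9) = 5, not 6 — violated.
9. min(-4, 3) = -4 — satisfied.
10. A^2 + B^2 = 3^2 + 13^2 = 9 + 169 = 178 — satisfied.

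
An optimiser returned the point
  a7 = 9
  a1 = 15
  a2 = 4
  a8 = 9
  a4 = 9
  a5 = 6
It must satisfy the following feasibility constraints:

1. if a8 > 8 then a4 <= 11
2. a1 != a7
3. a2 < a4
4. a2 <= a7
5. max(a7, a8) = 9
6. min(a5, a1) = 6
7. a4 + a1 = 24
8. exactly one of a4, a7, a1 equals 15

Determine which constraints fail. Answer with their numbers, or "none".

All constraints are satisfied.

1. a8 = 9 > 8, so we need a4 ≤ 11; a4 = 9 ≤ 11 — holds.
2. a1 = 15, a7 = 9; distinct — holds.
3. a2 = 4, a4 = 9; 4 < 9 — holds.
4. a2 = 4, a7 = 9; 4 ≤ 9 — holds.
5. max(9, 9) = 9 — holds.
6. min(6, 15) = 6 — holds.
7. a4 + a1 = 9 + 15 = 24 — holds.
8. a4=9, a7=9, a1=15; 1 of them equals 15 — holds.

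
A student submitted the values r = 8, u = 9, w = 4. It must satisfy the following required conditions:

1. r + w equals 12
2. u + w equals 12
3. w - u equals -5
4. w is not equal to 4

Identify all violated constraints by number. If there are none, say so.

1. r + w = 8 + 4 = 12 — holds.
2. u + w = 9 + 4 = 13, not 12 — fails.
3. w - u = 4 - 9 = -5 — holds.
4. w = 4, but 4 is required to differ — fails.

Constraints 2 and 4 are violated.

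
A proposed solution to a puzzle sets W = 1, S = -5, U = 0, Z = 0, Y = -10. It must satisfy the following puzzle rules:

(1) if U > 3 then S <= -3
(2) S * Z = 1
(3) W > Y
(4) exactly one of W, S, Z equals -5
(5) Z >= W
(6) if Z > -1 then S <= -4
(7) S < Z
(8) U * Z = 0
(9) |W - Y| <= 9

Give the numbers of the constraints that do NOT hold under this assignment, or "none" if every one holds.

Violated: 2, 5, 9.

(1) U = 0, not > 3; antecedent false, conditional vacuously true  yes
(2) S * Z = -5 * 0 = 0, not 1  no
(3) W = 1, Y = -10; 1 > -10  yes
(4) W=1, S=-5, Z=0; 1 of them equals -5  yes
(5) Z = 0, W = 1; 0 < 1 (want ≥)  no
(6) Z = 0 > -1, so we need S ≤ -4; S = -5 ≤ -4  yes
(7) S = -5, Z = 0; -5 < 0  yes
(8) U * Z = 0 * 0 = 0  yes
(9) |1 - (-10)| = 11; 11 > 9, exceeds bound 9  no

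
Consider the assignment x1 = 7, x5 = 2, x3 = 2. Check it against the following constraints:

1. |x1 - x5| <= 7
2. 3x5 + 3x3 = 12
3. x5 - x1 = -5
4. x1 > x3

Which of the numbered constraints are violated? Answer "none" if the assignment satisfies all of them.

All constraints are satisfied.

1. |7 - 2| = 5; 5 ≤ 7  ✓
2. 3x5 + 3x3 = 3(2) + 3(2) = 12  ✓
3. x5 - x1 = 2 - 7 = -5  ✓
4. x1 = 7, x3 = 2; 7 > 2  ✓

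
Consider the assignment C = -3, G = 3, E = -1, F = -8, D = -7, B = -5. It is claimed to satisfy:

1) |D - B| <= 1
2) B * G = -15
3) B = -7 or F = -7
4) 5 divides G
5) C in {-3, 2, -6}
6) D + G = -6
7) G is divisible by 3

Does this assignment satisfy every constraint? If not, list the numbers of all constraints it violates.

1) |-7 - (-5)| = 2; 2 > 1, exceeds bound 1 — violated.
2) B * G = -5 * 3 = -15 — satisfied.
3) B = -5 ≠ -7 and F = -8 ≠ -7; both disjuncts false — violated.
4) 3 = 5*0 + 3, so 5 does not divide 3 — violated.
5) C = -3 is in {-3, 2, -6} — satisfied.
6) D + G = -7 + 3 = -4, not -6 — violated.
7) 3 / 3 = 1, so 3 divides 3 — satisfied.

Constraints 1, 3, 4, and 6 are violated.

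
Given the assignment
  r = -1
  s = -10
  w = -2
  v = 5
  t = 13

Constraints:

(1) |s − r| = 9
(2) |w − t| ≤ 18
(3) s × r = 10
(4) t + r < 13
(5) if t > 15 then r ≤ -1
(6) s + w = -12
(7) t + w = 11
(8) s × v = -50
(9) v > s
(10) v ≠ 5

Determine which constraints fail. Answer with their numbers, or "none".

Violated: 10.

(1) |-10 − (-1)| = 9 — holds.
(2) |-2 − 13| = 15; 15 ≤ 18 — holds.
(3) s × r = -10 × (-1) = 10 — holds.
(4) t + r = 13 + (-1) = 12; 12 < 13 — holds.
(5) t = 13, not > 15; antecedent false, conditional vacuously true — holds.
(6) s + w = -10 + (-2) = -12 — holds.
(7) t + w = 13 + (-2) = 11 — holds.
(8) s × v = -10 × 5 = -50 — holds.
(9) v = 5, s = -10; 5 > -10 — holds.
(10) v = 5, but 5 is required to differ — does not hold.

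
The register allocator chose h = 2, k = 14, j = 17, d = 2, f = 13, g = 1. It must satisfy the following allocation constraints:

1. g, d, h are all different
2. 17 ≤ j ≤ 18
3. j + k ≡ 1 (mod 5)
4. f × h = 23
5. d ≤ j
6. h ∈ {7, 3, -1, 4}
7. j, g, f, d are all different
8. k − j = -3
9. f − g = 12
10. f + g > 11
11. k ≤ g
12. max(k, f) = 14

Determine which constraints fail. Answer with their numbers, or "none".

Constraints 1, 4, 6, and 11 are violated.

1. d = h = 2, not all different  no
2. j = 17 lies in [17, 18]  yes
3. j + k = 31; 31 mod 5 = 1  yes
4. f × h = 13 × 2 = 26, not 23  no
5. d = 2, j = 17; 2 ≤ 17  yes
6. h = 2 is not in {7, 3, -1, 4}  no
7. values 17, 1, 13, 2 are pairwise distinct  yes
8. k − j = 14 − 17 = -3  yes
9. f − g = 13 − 1 = 12  yes
10. f + g = 13 + 1 = 14; 14 > 11  yes
11. k = 14, g = 1; 14 > 1 (want ≤)  no
12. max(14, 13) = 14  yes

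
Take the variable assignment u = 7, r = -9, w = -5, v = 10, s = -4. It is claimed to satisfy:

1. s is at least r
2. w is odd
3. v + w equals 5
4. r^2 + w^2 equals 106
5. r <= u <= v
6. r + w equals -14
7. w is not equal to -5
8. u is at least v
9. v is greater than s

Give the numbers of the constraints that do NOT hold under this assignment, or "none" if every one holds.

No — constraints 7, 8 are not satisfied.

1. s = -4, r = -9; -4 ≥ -9 — OK.
2. w = -5 is odd — OK.
3. v + w = 10 + (-5) = 5 — OK.
4. r^2 + w^2 = (-9)^2 + (-5)^2 = 81 + 25 = 106 — OK.
5. values -9 <= 7 <= 10 — OK.
6. r + w = -9 + (-5) = -14 — OK.
7. w = -5, but -5 is required to differ — violated.
8. u = 7, v = 10; 7 < 10 (want ≥) — violated.
9. v = 10, s = -4; 10 > -4 — OK.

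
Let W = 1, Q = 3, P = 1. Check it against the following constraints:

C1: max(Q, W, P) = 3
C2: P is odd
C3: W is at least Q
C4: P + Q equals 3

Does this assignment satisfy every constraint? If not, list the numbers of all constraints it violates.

Violated: 3 and 4.

C1: max(3, 1, 1) = 3 — OK.
C2: P = 1 is odd — OK.
C3: W = 1, Q = 3; 1 < 3 (want ≥) — violated.
C4: P + Q = 1 + 3 = 4, not 3 — violated.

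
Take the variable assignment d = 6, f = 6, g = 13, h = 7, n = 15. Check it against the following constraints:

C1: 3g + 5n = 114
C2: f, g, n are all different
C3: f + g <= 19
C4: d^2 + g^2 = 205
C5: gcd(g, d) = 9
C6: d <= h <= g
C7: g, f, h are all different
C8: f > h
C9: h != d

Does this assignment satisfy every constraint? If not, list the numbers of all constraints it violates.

The assignment fails constraints 5, 8.

C1: 3g + 5n = 3(13) + 5(15) = 114 — holds.
C2: values 6, 13, 15 are pairwise distinct — holds.
C3: f + g = 6 + 13 = 19; 19 ≤ 19 — holds.
C4: d^2 + g^2 = 6^2 + 13^2 = 36 + 169 = 205 — holds.
C5: gcd(13, 6) = 1, not 9 — fails.
C6: values 6 <= 7 <= 13 — holds.
C7: values 13, 6, 7 are pairwise distinct — holds.
C8: f = 6, h = 7; 6 ≤ 7 (want >) — fails.
C9: h = 7, d = 6; distinct — holds.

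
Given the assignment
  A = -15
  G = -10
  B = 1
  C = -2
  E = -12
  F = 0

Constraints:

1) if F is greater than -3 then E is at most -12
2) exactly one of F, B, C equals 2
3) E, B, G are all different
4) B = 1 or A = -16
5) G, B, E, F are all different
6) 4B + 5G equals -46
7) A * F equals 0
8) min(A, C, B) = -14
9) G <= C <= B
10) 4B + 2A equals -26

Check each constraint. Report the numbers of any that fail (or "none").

1) F = 0 > -3, so we need E ≤ -12; E = -12 ≤ -12 — holds.
2) F=0, B=1, C=-2; 0 of them equal 2, not exactly one — does not hold.
3) values -12, 1, -10 are pairwise distinct — holds.
4) B = 1 = 1 (first disjunct) — holds.
5) values -10, 1, -12, 0 are pairwise distinct — holds.
6) 4B + 5G = 4(1) + 5(-10) = -46 — holds.
7) A * F = -15 * 0 = 0 — holds.
8) min(-15, -2, 1) = -15, not -14 — does not hold.
9) values -10 <= -2 <= 1 — holds.
10) 4B + 2A = 4(1) + 2(-15) = -26 — holds.

The assignment fails constraints 2 and 8.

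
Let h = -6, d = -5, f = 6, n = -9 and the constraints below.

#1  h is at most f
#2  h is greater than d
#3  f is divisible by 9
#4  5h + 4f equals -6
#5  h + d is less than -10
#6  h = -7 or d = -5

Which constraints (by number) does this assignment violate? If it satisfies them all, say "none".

Constraints 2 and 3 are violated.

#1 h = -6, f = 6; -6 ≤ 6  ✔
#2 h = -6, d = -5; -6 ≤ -5 (want >)  ✘
#3 6 = 9*0 + 6, so 9 does not divide 6  ✘
#4 5h + 4f = 5(-6) + 4(6) = -6  ✔
#5 h + d = -6 + (-5) = -11; -11 < -10  ✔
#6 h = -6 ≠ -7, but d = -5 = -5 (second disjunct)  ✔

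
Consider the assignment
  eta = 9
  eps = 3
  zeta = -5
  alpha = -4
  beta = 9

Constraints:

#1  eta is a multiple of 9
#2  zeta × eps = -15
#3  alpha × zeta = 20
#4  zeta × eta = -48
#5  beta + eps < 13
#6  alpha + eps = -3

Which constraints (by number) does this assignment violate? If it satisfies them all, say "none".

Constraints 4, 6 do not hold.

#1 9 / 9 = 1, so 9 divides 9  ✔
#2 zeta × eps = -5 × 3 = -15  ✔
#3 alpha × zeta = -4 × (-5) = 20  ✔
#4 zeta × eta = -5 × 9 = -45, not -48  ✘
#5 beta + eps = 9 + 3 = 12; 12 < 13  ✔
#6 alpha + eps = -4 + 3 = -1, not -3  ✘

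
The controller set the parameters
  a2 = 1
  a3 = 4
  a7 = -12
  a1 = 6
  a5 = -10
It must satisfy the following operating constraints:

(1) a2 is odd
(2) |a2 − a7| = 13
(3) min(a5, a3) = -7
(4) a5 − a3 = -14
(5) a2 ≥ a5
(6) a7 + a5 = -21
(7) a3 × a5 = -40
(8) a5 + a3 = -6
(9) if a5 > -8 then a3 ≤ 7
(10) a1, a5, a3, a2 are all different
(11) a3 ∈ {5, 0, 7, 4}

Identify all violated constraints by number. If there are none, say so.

Constraints 3 and 6 do not hold.

(1) a2 = 1 is odd — holds.
(2) |1 − (-12)| = 13 — holds.
(3) min(-10, 4) = -10, not -7 — fails.
(4) a5 − a3 = -10 − 4 = -14 — holds.
(5) a2 = 1, a5 = -10; 1 ≥ -10 — holds.
(6) a7 + a5 = -12 + (-10) = -22, not -21 — fails.
(7) a3 × a5 = 4 × (-10) = -40 — holds.
(8) a5 + a3 = -10 + 4 = -6 — holds.
(9) a5 = -10, not > -8; antecedent false, conditional vacuously true — holds.
(10) values 6, -10, 4, 1 are pairwise distinct — holds.
(11) a3 = 4 is in {5, 0, 7, 4} — holds.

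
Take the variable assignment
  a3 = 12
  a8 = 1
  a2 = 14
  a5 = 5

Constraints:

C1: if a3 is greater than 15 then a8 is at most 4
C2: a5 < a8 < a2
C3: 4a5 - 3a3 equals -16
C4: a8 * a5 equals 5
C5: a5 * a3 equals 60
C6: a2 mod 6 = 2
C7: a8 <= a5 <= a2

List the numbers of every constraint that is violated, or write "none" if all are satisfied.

C1: a3 = 12, not > 15; antecedent false, conditional vacuously true — OK.
C2: values 5, 1, 14; a5 = 5 is not < a8 = 1 — violated.
C3: 4a5 - 3a3 = 4(5) - 3(12) = -16 — OK.
C4: a8 * a5 = 1 * 5 = 5 — OK.
C5: a5 * a3 = 5 * 12 = 60 — OK.
C6: 14 mod 6 = 2 — OK.
C7: values 1 <= 5 <= 14 — OK.

The assignment fails constraint 2.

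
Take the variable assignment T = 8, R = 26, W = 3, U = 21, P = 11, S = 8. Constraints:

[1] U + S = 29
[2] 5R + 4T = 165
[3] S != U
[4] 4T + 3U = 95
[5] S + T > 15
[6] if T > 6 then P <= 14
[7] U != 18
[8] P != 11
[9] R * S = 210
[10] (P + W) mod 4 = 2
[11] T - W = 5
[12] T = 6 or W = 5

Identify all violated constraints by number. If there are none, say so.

[1] U + S = 21 + 8 = 29 — satisfied.
[2] 5R + 4T = 5(26) + 4(8) = 162, not 165 — violated.
[3] S = 8, U = 21; distinct — satisfied.
[4] 4T + 3U = 4(8) + 3(21) = 95 — satisfied.
[5] S + T = 8 + 8 = 16; 16 > 15 — satisfied.
[6] T = 8 > 6, so we need P ≤ 14; P = 11 ≤ 14 — satisfied.
[7] U = 21, and 21 ≠ 18 — satisfied.
[8] P = 11, but 11 is required to differ — violated.
[9] R * S = 26 * 8 = 208, not 210 — violated.
[10] P + W = 14; 14 mod 4 = 2 — satisfied.
[11] T - W = 8 - 3 = 5 — satisfied.
[12] T = 8 ≠ 6 and W = 3 ≠ 5; both disjuncts false — violated.

No — constraints 2, 8, 9, and 12 are not satisfied.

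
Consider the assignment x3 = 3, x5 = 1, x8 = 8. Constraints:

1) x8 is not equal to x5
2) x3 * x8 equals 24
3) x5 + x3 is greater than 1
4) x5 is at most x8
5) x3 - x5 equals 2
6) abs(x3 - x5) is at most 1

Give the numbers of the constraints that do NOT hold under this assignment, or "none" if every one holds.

1) x8 = 8, x5 = 1; distinct  OK
2) x3 * x8 = 3 * 8 = 24  OK
3) x5 + x3 = 1 + 3 = 4; 4 > 1  OK
4) x5 = 1, x8 = 8; 1 ≤ 8  OK
5) x3 - x5 = 3 - 1 = 2  OK
6) abs(3 - 1) = 2; 2 > 1, exceeds bound 1  FAIL

The assignment fails constraint 6.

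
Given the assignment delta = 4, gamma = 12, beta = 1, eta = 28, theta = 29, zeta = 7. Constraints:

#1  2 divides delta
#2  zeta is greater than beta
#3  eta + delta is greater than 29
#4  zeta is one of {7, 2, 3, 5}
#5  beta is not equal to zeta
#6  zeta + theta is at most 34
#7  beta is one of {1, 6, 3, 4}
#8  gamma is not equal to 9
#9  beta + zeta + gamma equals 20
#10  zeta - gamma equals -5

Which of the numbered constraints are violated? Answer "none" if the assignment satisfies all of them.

Constraint 6 is violated.

#1 4 / 2 = 2, so 2 divides 4 — satisfied.
#2 zeta = 7, beta = 1; 7 > 1 — satisfied.
#3 eta + delta = 28 + 4 = 32; 32 > 29 — satisfied.
#4 zeta = 7 is in {7, 2, 3, 5} — satisfied.
#5 beta = 1, zeta = 7; distinct — satisfied.
#6 zeta + theta = 7 + 29 = 36; 36 > 34, bound 34 not met — violated.
#7 beta = 1 is in {1, 6, 3, 4} — satisfied.
#8 gamma = 12, and 12 ≠ 9 — satisfied.
#9 beta + zeta + gamma = 1 + 7 + 12 = 20 — satisfied.
#10 zeta - gamma = 7 - 12 = -5 — satisfied.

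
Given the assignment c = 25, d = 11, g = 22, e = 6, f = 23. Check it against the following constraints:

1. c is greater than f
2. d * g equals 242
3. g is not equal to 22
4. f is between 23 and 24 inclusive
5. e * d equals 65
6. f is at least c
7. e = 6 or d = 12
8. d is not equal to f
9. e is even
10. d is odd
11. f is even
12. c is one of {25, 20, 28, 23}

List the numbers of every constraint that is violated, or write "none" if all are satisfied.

1. c = 25, f = 23; 25 > 23  holds
2. d * g = 11 * 22 = 242  holds
3. g = 22, but 22 is required to differ  fails
4. f = 23 lies in [23, 24]  holds
5. e * d = 6 * 11 = 66, not 65  fails
6. f = 23, c = 25; 23 < 25 (want ≥)  fails
7. e = 6 = 6 (first disjunct)  holds
8. d = 11, f = 23; distinct  holds
9. e = 6 is even  holds
10. d = 11 is odd  holds
11. f = 23 is odd  fails
12. c = 25 is in {25, 20, 28, 23}  holds

Violated: 3, 5, 6, and 11.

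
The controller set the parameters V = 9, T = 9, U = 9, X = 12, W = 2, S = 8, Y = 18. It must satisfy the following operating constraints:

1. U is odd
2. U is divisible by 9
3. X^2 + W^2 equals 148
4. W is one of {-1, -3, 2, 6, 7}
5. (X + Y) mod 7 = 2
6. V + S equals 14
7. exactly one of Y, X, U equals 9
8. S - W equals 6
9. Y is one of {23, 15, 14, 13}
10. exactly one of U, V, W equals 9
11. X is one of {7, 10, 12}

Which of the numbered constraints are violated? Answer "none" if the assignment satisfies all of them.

1. U = 9 is odd  ✔
2. 9 / 9 = 1, so 9 divides 9  ✔
3. X^2 + W^2 = 12^2 + 2^2 = 144 + 4 = 148  ✔
4. W = 2 is in {-1, -3, 2, 6, 7}  ✔
5. X + Y = 30; 30 mod 7 = 2  ✔
6. V + S = 9 + 8 = 17, not 14  ✘
7. Y=18, X=12, U=9; 1 of them equals 9  ✔
8. S - W = 8 - 2 = 6  ✔
9. Y = 18 is not in {23, 15, 14, 13}  ✘
10. U=9, V=9, W=2; 2 of them equal 9, not exactly one  ✘
11. X = 12 is in {7, 10, 12}  ✔

The assignment fails constraints 6, 9, and 10.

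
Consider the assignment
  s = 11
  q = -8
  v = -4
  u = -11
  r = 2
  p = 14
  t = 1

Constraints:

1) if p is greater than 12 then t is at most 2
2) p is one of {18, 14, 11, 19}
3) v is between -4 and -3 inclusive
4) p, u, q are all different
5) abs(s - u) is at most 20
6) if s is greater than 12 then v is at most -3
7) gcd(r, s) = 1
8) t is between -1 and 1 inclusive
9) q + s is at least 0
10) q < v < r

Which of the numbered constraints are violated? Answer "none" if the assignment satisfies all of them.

1) p = 14 > 12, so we need t ≤ 2; t = 1 ≤ 2 — OK.
2) p = 14 is in {18, 14, 11, 19} — OK.
3) v = -4 lies in [-4, -3] — OK.
4) values 14, -11, -8 are pairwise distinct — OK.
5) abs(11 - (-11)) = 22; 22 > 20, exceeds bound 20 — violated.
6) s = 11, not > 12; antecedent false, conditional vacuously true — OK.
7) gcd(2, 11) = 1 — OK.
8) t = 1 lies in [-1, 1] — OK.
9) q + s = -8 + 11 = 3; 3 ≥ 0 — OK.
10) values -8 < -4 < 2 — OK.

Violated: 5.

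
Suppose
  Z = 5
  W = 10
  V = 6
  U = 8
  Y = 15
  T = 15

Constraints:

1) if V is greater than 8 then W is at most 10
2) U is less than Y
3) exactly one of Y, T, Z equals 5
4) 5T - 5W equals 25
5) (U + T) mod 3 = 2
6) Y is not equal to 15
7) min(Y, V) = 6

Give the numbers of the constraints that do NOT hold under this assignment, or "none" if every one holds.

No — constraint 6 is not satisfied.

1) V = 6, not > 8; antecedent false, conditional vacuously true — holds.
2) U = 8, Y = 15; 8 < 15 — holds.
3) Y=15, T=15, Z=5; 1 of them equals 5 — holds.
4) 5T - 5W = 5(15) - 5(10) = 25 — holds.
5) U + T = 23; 23 mod 3 = 2 — holds.
6) Y = 15, but 15 is required to differ — fails.
7) min(15, 6) = 6 — holds.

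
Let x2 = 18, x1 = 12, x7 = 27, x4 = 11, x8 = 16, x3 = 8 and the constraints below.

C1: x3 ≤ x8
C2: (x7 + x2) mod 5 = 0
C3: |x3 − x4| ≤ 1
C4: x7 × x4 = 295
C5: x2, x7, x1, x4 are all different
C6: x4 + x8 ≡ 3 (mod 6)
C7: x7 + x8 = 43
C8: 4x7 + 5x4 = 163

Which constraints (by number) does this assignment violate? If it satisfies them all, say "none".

C1: x3 = 8, x8 = 16; 8 ≤ 16  ✓
C2: x7 + x2 = 45; 45 mod 5 = 0  ✓
C3: |8 − 11| = 3; 3 > 1, exceeds bound 1  ✗
C4: x7 × x4 = 27 × 11 = 297, not 295  ✗
C5: values 18, 27, 12, 11 are pairwise distinct  ✓
C6: x4 + x8 = 27; 27 mod 6 = 3  ✓
C7: x7 + x8 = 27 + 16 = 43  ✓
C8: 4x7 + 5x4 = 4(27) + 5(11) = 163  ✓

Constraints 3 and 4 are violated.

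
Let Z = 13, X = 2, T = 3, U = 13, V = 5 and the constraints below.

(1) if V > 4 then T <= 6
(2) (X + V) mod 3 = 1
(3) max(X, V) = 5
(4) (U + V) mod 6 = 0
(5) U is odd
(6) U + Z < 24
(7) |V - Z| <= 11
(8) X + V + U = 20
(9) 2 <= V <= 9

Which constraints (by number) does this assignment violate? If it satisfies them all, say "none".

(1) V = 5 > 4, so we need T ≤ 6; T = 3 ≤ 6 — satisfied.
(2) X + V = 7; 7 mod 3 = 1 — satisfied.
(3) max(2, 5) = 5 — satisfied.
(4) U + V = 18; 18 mod 6 = 0 — satisfied.
(5) U = 13 is odd — satisfied.
(6) U + Z = 13 + 13 = 26; 26 ≥ 24, bound 24 not met — violated.
(7) |5 - 13| = 8; 8 ≤ 11 — satisfied.
(8) X + V + U = 2 + 5 + 13 = 20 — satisfied.
(9) V = 5 lies in [2, 9] — satisfied.

No — constraint 6 is not satisfied.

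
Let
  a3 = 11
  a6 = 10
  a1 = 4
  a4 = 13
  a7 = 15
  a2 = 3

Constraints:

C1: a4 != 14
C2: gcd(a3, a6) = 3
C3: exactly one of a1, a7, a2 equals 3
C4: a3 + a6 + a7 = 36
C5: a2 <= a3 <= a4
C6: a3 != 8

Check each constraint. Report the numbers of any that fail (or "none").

C1: a4 = 13, and 13 ≠ 14  holds
C2: gcd(11, 10) = 1, not 3  fails
C3: a1=4, a7=15, a2=3; 1 of them equals 3  holds
C4: a3 + a6 + a7 = 11 + 10 + 15 = 36  holds
C5: values 3 <= 11 <= 13  holds
C6: a3 = 11, and 11 ≠ 8  holds

The assignment fails constraint 2.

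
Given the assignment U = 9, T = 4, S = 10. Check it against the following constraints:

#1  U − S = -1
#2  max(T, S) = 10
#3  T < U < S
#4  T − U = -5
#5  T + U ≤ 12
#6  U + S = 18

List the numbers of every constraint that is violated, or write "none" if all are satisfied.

#1 U − S = 9 − 10 = -1 — satisfied.
#2 max(4, 10) = 10 — satisfied.
#3 values 4 < 9 < 10 — satisfied.
#4 T − U = 4 − 9 = -5 — satisfied.
#5 T + U = 4 + 9 = 13; 13 > 12, bound 12 not met — violated.
#6 U + S = 9 + 10 = 19, not 18 — violated.

The assignment fails constraints 5 and 6.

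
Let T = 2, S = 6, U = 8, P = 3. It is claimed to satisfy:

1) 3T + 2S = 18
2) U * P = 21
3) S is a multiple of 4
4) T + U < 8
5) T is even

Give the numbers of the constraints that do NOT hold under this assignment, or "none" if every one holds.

No — constraints 2, 3, 4 are not satisfied.

1) 3T + 2S = 3(2) + 2(6) = 18  ✓
2) U * P = 8 * 3 = 24, not 21  ✗
3) 6 = 4*1 + 2, so 4 does not divide 6  ✗
4) T + U = 2 + 8 = 10; 10 ≥ 8, bound 8 not met  ✗
5) T = 2 is even  ✓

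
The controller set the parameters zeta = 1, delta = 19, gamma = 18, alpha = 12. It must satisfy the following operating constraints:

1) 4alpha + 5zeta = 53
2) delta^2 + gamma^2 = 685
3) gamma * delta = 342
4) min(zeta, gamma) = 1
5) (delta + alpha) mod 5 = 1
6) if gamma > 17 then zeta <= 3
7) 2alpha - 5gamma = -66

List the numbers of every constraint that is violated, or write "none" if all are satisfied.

Yes — all constraints hold.

1) 4alpha + 5zeta = 4(12) + 5(1) = 53 — holds.
2) delta^2 + gamma^2 = 19^2 + 18^2 = 361 + 324 = 685 — holds.
3) gamma * delta = 18 * 19 = 342 — holds.
4) min(1, 18) = 1 — holds.
5) delta + alpha = 31; 31 mod 5 = 1 — holds.
6) gamma = 18 > 17, so we need zeta ≤ 3; zeta = 1 ≤ 3 — holds.
7) 2alpha - 5gamma = 2(12) - 5(18) = -66 — holds.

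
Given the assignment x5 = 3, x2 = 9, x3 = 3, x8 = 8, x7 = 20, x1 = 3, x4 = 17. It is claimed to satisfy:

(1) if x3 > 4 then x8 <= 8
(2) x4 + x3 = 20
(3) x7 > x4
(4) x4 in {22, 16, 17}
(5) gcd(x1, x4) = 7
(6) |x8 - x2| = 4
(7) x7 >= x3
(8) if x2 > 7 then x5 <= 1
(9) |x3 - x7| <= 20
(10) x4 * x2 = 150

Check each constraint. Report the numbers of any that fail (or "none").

Constraints 5, 6, 8, and 10 do not hold.

(1) x3 = 3, not > 4; antecedent false, conditional vacuously true — OK.
(2) x4 + x3 = 17 + 3 = 20 — OK.
(3) x7 = 20, x4 = 17; 20 > 17 — OK.
(4) x4 = 17 is in {22, 16, 17} — OK.
(5) gcd(3, 17) = 1, not 7 — violated.
(6) |8 - 9| = 1, not 4 — violated.
(7) x7 = 20, x3 = 3; 20 ≥ 3 — OK.
(8) x2 = 9 > 7, so we need x5 ≤ 1; but x5 = 3 > 1 — violated.
(9) |3 - 20| = 17; 17 ≤ 20 — OK.
(10) x4 * x2 = 17 * 9 = 153, not 150 — violated.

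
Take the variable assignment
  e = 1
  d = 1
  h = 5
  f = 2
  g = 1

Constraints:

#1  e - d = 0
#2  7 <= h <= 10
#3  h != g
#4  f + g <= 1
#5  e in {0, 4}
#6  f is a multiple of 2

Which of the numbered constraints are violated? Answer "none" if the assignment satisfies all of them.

The assignment fails constraints 2, 4, and 5.

#1 e - d = 1 - 1 = 0 — satisfied.
#2 h = 5 is outside [7, 10] — violated.
#3 h = 5, g = 1; distinct — satisfied.
#4 f + g = 2 + 1 = 3; 3 > 1, bound 1 not met — violated.
#5 e = 1 is not in {0, 4} — violated.
#6 2 / 2 = 1, so 2 divides 2 — satisfied.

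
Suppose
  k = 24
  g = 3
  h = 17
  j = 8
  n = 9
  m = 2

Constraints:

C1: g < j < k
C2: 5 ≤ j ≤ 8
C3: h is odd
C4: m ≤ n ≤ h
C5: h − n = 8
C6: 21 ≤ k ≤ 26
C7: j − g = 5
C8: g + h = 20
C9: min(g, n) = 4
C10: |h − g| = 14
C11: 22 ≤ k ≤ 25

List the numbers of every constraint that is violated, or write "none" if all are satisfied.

The assignment fails constraint 9.

C1: values 3 < 8 < 24  OK
C2: j = 8 lies in [5, 8]  OK
C3: h = 17 is odd  OK
C4: values 2 ≤ 9 ≤ 17  OK
C5: h − n = 17 − 9 = 8  OK
C6: k = 24 lies in [21, 26]  OK
C7: j − g = 8 − 3 = 5  OK
C8: g + h = 3 + 17 = 20  OK
C9: min(3, 9) = 3, not 4  FAIL
C10: |17 − 3| = 14  OK
C11: k = 24 lies in [22, 25]  OK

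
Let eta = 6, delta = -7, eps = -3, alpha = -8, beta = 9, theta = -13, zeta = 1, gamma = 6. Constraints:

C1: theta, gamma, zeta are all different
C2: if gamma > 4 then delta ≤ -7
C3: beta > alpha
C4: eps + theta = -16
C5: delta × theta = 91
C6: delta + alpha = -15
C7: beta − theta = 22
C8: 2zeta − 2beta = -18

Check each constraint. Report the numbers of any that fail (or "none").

C1: values -13, 6, 1 are pairwise distinct — satisfied.
C2: gamma = 6 > 4, so we need delta ≤ -7; delta = -7 ≤ -7 — satisfied.
C3: beta = 9, alpha = -8; 9 > -8 — satisfied.
C4: eps + theta = -3 + (-13) = -16 — satisfied.
C5: delta × theta = -7 × (-13) = 91 — satisfied.
C6: delta + alpha = -7 + (-8) = -15 — satisfied.
C7: beta − theta = 9 − (-13) = 22 — satisfied.
C8: 2zeta − 2beta = 2(1) − 2(9) = -16, not -18 — violated.

No — constraint 8 is not satisfied.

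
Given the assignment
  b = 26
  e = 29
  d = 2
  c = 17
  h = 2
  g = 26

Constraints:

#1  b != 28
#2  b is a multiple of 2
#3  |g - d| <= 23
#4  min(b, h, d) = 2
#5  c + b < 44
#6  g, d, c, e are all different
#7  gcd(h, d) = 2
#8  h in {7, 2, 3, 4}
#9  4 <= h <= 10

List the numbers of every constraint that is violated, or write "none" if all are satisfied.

Constraints 3 and 9 are violated.

#1 b = 26, and 26 ≠ 28  holds
#2 26 / 2 = 13, so 2 divides 26  holds
#3 |26 - 2| = 24; 24 > 23, exceeds bound 23  fails
#4 min(26, 2, 2) = 2  holds
#5 c + b = 17 + 26 = 43; 43 < 44  holds
#6 values 26, 2, 17, 29 are pairwise distinct  holds
#7 gcd(2, 2) = 2  holds
#8 h = 2 is in {7, 2, 3, 4}  holds
#9 h = 2 is outside [4, 10]  fails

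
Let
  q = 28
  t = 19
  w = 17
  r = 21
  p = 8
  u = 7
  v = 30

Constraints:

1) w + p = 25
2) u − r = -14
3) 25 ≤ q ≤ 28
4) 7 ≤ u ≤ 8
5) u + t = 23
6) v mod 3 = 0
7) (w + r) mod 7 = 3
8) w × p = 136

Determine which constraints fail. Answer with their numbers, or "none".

1) w + p = 17 + 8 = 25  ✔
2) u − r = 7 − 21 = -14  ✔
3) q = 28 lies in [25, 28]  ✔
4) u = 7 lies in [7, 8]  ✔
5) u + t = 7 + 19 = 26, not 23  ✘
6) 30 mod 3 = 0  ✔
7) w + r = 38; 38 mod 7 = 3  ✔
8) w × p = 17 × 8 = 136  ✔

Violated: 5.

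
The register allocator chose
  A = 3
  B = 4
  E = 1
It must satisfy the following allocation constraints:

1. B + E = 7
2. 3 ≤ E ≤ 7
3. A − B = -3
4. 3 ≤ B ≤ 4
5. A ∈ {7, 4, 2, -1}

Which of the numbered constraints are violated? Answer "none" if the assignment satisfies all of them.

1. B + E = 4 + 1 = 5, not 7 — fails.
2. E = 1 is outside [3, 7] — fails.
3. A − B = 3 − 4 = -1, not -3 — fails.
4. B = 4 lies in [3, 4] — holds.
5. A = 3 is not in {7, 4, 2, -1} — fails.

No — constraints 1, 2, 3, and 5 are not satisfied.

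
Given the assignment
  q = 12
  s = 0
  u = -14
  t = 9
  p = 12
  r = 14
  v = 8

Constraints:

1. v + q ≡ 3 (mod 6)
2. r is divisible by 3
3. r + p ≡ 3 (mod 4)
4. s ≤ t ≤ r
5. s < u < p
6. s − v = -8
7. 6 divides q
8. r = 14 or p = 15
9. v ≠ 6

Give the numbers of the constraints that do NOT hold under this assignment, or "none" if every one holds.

Constraints 1, 2, 3, 5 do not hold.

1. v + q = 20; 20 mod 6 = 2, not 3 — violated.
2. 14 = 3×4 + 2, so 3 does not divide 14 — violated.
3. r + p = 26; 26 mod 4 = 2, not 3 — violated.
4. values 0 ≤ 9 ≤ 14 — OK.
5. values 0, -14, 12; s = 0 is not < u = -14 — violated.
6. s − v = 0 − 8 = -8 — OK.
7. 12 / 6 = 2, so 6 divides 12 — OK.
8. r = 14 = 14 (first disjunct) — OK.
9. v = 8, and 8 ≠ 6 — OK.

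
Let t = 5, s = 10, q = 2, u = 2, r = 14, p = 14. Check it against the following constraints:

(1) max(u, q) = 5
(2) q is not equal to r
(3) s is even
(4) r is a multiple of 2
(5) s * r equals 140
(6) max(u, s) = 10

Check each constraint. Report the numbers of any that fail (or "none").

Constraint 1 is violated.

(1) max(2, 2) = 2, not 5 — does not hold.
(2) q = 2, r = 14; distinct — holds.
(3) s = 10 is even — holds.
(4) 14 / 2 = 7, so 2 divides 14 — holds.
(5) s * r = 10 * 14 = 140 — holds.
(6) max(2, 10) = 10 — holds.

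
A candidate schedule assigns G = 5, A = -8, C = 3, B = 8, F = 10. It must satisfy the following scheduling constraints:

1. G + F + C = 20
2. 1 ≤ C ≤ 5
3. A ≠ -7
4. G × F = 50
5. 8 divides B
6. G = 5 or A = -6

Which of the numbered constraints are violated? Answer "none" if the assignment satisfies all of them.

Violated: 1.

1. G + F + C = 5 + 10 + 3 = 18, not 20 — violated.
2. C = 3 lies in [1, 5] — OK.
3. A = -8, and -8 ≠ -7 — OK.
4. G × F = 5 × 10 = 50 — OK.
5. 8 / 8 = 1, so 8 divides 8 — OK.
6. G = 5 = 5 (first disjunct) — OK.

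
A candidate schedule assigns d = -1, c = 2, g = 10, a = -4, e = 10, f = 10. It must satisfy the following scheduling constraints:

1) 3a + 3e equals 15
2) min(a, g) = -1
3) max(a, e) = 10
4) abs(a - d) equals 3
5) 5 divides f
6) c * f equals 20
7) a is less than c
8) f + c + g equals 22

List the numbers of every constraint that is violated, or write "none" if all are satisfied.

1) 3a + 3e = 3(-4) + 3(10) = 18, not 15  ✘
2) min(-4, 10) = -4, not -1  ✘
3) max(-4, 10) = 10  ✔
4) abs(-4 - (-1)) = 3  ✔
5) 10 / 5 = 2, so 5 divides 10  ✔
6) c * f = 2 * 10 = 20  ✔
7) a = -4, c = 2; -4 < 2  ✔
8) f + c + g = 10 + 2 + 10 = 22  ✔

Constraints 1 and 2 are violated.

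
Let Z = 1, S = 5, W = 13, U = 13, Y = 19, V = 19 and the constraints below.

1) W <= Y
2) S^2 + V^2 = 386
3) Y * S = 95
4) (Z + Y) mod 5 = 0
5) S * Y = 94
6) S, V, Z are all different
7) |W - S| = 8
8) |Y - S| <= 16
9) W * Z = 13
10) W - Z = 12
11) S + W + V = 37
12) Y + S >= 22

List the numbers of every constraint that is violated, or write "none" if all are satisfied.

Violated: 5.

1) W = 13, Y = 19; 13 ≤ 19 — holds.
2) S^2 + V^2 = 5^2 + 19^2 = 25 + 361 = 386 — holds.
3) Y * S = 19 * 5 = 95 — holds.
4) Z + Y = 20; 20 mod 5 = 0 — holds.
5) S * Y = 5 * 19 = 95, not 94 — fails.
6) values 5, 19, 1 are pairwise distinct — holds.
7) |13 - 5| = 8 — holds.
8) |19 - 5| = 14; 14 ≤ 16 — holds.
9) W * Z = 13 * 1 = 13 — holds.
10) W - Z = 13 - 1 = 12 — holds.
11) S + W + V = 5 + 13 + 19 = 37 — holds.
12) Y + S = 19 + 5 = 24; 24 ≥ 22 — holds.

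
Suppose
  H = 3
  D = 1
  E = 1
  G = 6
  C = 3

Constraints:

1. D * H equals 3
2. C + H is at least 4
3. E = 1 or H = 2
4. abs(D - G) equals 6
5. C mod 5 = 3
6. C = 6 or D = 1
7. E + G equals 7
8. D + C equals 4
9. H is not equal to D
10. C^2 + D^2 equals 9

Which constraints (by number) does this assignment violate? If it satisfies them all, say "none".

Constraints 4 and 10 are violated.

1. D * H = 1 * 3 = 3  true
2. C + H = 3 + 3 = 6; 6 ≥ 4  true
3. E = 1 = 1 (first disjunct)  true
4. abs(1 - 6) = 5, not 6  false
5. 3 mod 5 = 3  true
6. C = 3 ≠ 6, but D = 1 = 1 (second disjunct)  true
7. E + G = 1 + 6 = 7  true
8. D + C = 1 + 3 = 4  true
9. H = 3, D = 1; distinct  true
10. C^2 + D^2 = 3^2 + 1^2 = 9 + 1 = 10, not 9  false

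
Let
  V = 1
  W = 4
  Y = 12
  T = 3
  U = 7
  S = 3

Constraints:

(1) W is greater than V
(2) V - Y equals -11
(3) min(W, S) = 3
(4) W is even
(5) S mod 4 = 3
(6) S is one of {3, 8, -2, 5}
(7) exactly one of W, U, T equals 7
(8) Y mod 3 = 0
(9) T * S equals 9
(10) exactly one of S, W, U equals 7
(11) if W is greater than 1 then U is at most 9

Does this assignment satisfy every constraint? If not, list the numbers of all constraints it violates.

Yes — all constraints hold.

(1) W = 4, V = 1; 4 > 1  ✔
(2) V - Y = 1 - 12 = -11  ✔
(3) min(4, 3) = 3  ✔
(4) W = 4 is even  ✔
(5) 3 mod 4 = 3  ✔
(6) S = 3 is in {3, 8, -2, 5}  ✔
(7) W=4, U=7, T=3; 1 of them equals 7  ✔
(8) 12 mod 3 = 0  ✔
(9) T * S = 3 * 3 = 9  ✔
(10) S=3, W=4, U=7; 1 of them equals 7  ✔
(11) W = 4 > 1, so we need U ≤ 9; U = 7 ≤ 9  ✔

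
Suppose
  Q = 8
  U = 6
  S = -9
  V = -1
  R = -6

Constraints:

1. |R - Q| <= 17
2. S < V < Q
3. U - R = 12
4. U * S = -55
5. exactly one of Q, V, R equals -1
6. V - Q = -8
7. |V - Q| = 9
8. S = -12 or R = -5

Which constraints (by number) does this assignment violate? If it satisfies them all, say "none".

1. |-6 - 8| = 14; 14 ≤ 17  ✓
2. values -9 < -1 < 8  ✓
3. U - R = 6 - (-6) = 12  ✓
4. U * S = 6 * (-9) = -54, not -55  ✗
5. Q=8, V=-1, R=-6; 1 of them equals -1  ✓
6. V - Q = -1 - 8 = -9, not -8  ✗
7. |-1 - 8| = 9  ✓
8. S = -9 ≠ -12 and R = -6 ≠ -5; both disjuncts false  ✗

No — constraints 4, 6, and 8 are not satisfied.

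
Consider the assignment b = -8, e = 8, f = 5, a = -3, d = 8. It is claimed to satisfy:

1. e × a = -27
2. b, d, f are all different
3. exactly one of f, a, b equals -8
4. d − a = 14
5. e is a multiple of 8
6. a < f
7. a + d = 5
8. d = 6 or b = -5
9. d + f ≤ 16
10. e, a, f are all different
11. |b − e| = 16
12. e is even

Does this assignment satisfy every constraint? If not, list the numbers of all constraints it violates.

Constraints 1, 4, and 8 are violated.

1. e × a = 8 × (-3) = -24, not -27  FAIL
2. values -8, 8, 5 are pairwise distinct  OK
3. f=5, a=-3, b=-8; 1 of them equals -8  OK
4. d − a = 8 − (-3) = 11, not 14  FAIL
5. 8 / 8 = 1, so 8 divides 8  OK
6. a = -3, f = 5; -3 < 5  OK
7. a + d = -3 + 8 = 5  OK
8. d = 8 ≠ 6 and b = -8 ≠ -5; both disjuncts false  FAIL
9. d + f = 8 + 5 = 13; 13 ≤ 16  OK
10. values 8, -3, 5 are pairwise distinct  OK
11. |-8 − 8| = 16  OK
12. e = 8 is even  OK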